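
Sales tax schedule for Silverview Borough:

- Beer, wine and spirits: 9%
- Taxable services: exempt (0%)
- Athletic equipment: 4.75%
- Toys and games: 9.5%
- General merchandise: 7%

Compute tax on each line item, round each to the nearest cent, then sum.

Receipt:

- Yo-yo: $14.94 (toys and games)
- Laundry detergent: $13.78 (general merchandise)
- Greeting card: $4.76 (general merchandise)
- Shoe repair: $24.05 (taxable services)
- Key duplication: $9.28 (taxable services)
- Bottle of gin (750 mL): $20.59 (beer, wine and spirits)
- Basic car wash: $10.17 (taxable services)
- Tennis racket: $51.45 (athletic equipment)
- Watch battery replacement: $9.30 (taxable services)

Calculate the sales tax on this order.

$7.00

Yo-yo $14.94: toys and games → 9.5% → $1.42
Laundry detergent $13.78: general merchandise → 7% → $0.96
Greeting card $4.76: general merchandise → 7% → $0.33
Shoe repair $24.05: taxable services → 0% → $0.00
Key duplication $9.28: taxable services → 0% → $0.00
Bottle of gin (750 mL) $20.59: beer, wine and spirits → 9% → $1.85
Basic car wash $10.17: taxable services → 0% → $0.00
Tennis racket $51.45: athletic equipment → 4.75% → $2.44
Watch battery replacement $9.30: taxable services → 0% → $0.00
Total tax = $1.42 + $0.96 + $0.33 + $1.85 + $2.44 = $7.00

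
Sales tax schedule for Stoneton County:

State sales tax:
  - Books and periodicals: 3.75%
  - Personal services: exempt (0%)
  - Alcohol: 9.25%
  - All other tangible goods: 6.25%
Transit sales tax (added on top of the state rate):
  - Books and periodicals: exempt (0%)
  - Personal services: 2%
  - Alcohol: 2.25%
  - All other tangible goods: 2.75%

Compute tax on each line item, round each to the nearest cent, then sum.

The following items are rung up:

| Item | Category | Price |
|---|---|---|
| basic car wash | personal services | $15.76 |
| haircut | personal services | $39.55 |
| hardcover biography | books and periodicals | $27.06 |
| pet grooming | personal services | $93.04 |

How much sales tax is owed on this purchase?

Basic car wash $15.76: personal services → 0% + 2% transit = 2% → $0.32
Haircut $39.55: personal services → 0% + 2% transit = 2% → $0.79
Hardcover biography $27.06: books and periodicals → 3.75% + 0% transit = 3.75% → $1.01
Pet grooming $93.04: personal services → 0% + 2% transit = 2% → $1.86
Total tax = $0.32 + $0.79 + $1.01 + $1.86 = $3.98

$3.98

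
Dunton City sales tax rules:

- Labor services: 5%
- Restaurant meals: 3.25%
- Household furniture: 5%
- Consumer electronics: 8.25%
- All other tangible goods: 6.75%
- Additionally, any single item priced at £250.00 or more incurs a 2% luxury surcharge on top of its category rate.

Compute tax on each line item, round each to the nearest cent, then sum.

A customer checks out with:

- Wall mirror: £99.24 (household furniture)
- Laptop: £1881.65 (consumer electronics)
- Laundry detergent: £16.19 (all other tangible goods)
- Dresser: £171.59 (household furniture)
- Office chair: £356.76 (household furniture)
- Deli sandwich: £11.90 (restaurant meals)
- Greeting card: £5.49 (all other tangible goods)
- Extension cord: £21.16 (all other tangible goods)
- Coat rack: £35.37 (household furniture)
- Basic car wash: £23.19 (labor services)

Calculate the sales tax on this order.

Wall mirror £99.24: household furniture → 5% → £4.96
Laptop £1881.65: consumer electronics → 8.25% + 2% surcharge = 10.25% → £192.87
Laundry detergent £16.19: all other tangible goods → 6.75% → £1.09
Dresser £171.59: household furniture → 5% → £8.58
Office chair £356.76: household furniture → 5% + 2% surcharge = 7% → £24.97
Deli sandwich £11.90: restaurant meals → 3.25% → £0.39
Greeting card £5.49: all other tangible goods → 6.75% → £0.37
Extension cord £21.16: all other tangible goods → 6.75% → £1.43
Coat rack £35.37: household furniture → 5% → £1.77
Basic car wash £23.19: labor services → 5% → £1.16
Total tax = £4.96 + £192.87 + £1.09 + £8.58 + £24.97 + £0.39 + £0.37 + £1.43 + £1.77 + £1.16 = £237.59

£237.59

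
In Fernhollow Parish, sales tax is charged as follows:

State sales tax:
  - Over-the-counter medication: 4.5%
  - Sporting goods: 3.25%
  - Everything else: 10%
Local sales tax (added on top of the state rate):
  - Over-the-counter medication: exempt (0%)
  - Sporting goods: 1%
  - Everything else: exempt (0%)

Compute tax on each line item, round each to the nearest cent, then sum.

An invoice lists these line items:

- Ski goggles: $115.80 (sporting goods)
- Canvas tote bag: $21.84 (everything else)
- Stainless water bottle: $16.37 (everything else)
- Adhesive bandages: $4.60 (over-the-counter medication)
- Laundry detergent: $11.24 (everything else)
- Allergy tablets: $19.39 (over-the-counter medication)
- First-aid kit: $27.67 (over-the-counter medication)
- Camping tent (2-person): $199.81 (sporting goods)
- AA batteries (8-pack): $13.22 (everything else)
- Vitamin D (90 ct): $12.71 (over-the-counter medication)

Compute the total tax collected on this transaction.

Ski goggles $115.80: sporting goods → 3.25% + 1% local = 4.25% → $4.92
Canvas tote bag $21.84: everything else → 10% + 0% local = 10% → $2.18
Stainless water bottle $16.37: everything else → 10% + 0% local = 10% → $1.64
Adhesive bandages $4.60: over-the-counter medication → 4.5% + 0% local = 4.5% → $0.21
Laundry detergent $11.24: everything else → 10% + 0% local = 10% → $1.12
Allergy tablets $19.39: over-the-counter medication → 4.5% + 0% local = 4.5% → $0.87
First-aid kit $27.67: over-the-counter medication → 4.5% + 0% local = 4.5% → $1.25
Camping tent (2-person) $199.81: sporting goods → 3.25% + 1% local = 4.25% → $8.49
AA batteries (8-pack) $13.22: everything else → 10% + 0% local = 10% → $1.32
Vitamin D (90 ct) $12.71: over-the-counter medication → 4.5% + 0% local = 4.5% → $0.57
Total tax = $4.92 + $2.18 + $1.64 + $0.21 + $1.12 + $0.87 + $1.25 + $8.49 + $1.32 + $0.57 = $22.57

$22.57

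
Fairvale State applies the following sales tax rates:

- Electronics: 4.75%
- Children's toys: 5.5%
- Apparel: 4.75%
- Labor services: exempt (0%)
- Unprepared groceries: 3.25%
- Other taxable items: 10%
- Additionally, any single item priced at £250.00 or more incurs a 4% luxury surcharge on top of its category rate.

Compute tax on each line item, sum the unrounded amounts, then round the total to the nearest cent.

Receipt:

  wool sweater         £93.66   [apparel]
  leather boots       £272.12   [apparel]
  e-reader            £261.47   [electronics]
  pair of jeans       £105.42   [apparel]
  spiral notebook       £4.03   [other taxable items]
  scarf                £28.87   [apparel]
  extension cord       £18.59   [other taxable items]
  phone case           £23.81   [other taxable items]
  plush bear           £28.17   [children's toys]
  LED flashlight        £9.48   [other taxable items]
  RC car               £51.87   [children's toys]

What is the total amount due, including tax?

Wool sweater £93.66: apparel → 4.75% → £4.44885
Leather boots £272.12: apparel → 4.75% + 4% surcharge = 8.75% → £23.8105
E-reader £261.47: electronics → 4.75% + 4% surcharge = 8.75% → £22.878625
Pair of jeans £105.42: apparel → 4.75% → £5.00745
Spiral notebook £4.03: other taxable items → 10% → £0.403
Scarf £28.87: apparel → 4.75% → £1.371325
Extension cord £18.59: other taxable items → 10% → £1.859
Phone case £23.81: other taxable items → 10% → £2.381
Plush bear £28.17: children's toys → 5.5% → £1.54935
LED flashlight £9.48: other taxable items → 10% → £0.948
RC car £51.87: children's toys → 5.5% → £2.85285
Subtotal = £897.49; unrounded tax = £67.50995 → £67.51; total due = £965.00

£965.00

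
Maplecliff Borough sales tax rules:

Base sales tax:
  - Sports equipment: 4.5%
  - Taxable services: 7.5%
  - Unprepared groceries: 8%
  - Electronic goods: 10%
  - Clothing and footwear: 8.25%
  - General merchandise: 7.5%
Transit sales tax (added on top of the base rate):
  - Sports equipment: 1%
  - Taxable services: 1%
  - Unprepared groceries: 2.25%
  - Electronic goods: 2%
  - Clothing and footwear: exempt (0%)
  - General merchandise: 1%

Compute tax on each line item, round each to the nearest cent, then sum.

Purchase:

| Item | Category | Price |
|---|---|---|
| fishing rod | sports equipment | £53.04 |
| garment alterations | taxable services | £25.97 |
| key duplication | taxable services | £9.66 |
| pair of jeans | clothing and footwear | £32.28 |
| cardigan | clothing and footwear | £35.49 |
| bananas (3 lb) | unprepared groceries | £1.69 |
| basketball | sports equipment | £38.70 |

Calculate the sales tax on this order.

£13.84

Fishing rod £53.04: sports equipment → 4.5% + 1% transit = 5.5% → £2.92
Garment alterations £25.97: taxable services → 7.5% + 1% transit = 8.5% → £2.21
Key duplication £9.66: taxable services → 7.5% + 1% transit = 8.5% → £0.82
Pair of jeans £32.28: clothing and footwear → 8.25% + 0% transit = 8.25% → £2.66
Cardigan £35.49: clothing and footwear → 8.25% + 0% transit = 8.25% → £2.93
Bananas (3 lb) £1.69: unprepared groceries → 8% + 2.25% transit = 10.25% → £0.17
Basketball £38.70: sports equipment → 4.5% + 1% transit = 5.5% → £2.13
Total tax = £2.92 + £2.21 + £0.82 + £2.66 + £2.93 + £0.17 + £2.13 = £13.84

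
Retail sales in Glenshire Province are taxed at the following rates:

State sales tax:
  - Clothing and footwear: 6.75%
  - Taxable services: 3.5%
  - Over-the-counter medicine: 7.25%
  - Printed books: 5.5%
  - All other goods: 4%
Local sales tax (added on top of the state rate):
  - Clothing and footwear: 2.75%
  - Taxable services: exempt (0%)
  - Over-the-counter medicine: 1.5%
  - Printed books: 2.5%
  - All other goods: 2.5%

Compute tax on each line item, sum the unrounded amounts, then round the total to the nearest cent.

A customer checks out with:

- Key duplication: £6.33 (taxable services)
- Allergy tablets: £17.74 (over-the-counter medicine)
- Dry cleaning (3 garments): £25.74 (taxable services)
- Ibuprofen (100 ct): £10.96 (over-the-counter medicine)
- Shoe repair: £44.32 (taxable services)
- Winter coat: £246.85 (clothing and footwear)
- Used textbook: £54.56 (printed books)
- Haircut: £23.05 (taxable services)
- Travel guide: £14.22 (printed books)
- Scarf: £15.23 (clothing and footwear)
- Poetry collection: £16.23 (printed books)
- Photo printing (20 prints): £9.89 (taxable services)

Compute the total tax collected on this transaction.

Key duplication £6.33: taxable services → 3.5% + 0% local = 3.5% → £0.22155
Allergy tablets £17.74: over-the-counter medicine → 7.25% + 1.5% local = 8.75% → £1.55225
Dry cleaning (3 garments) £25.74: taxable services → 3.5% + 0% local = 3.5% → £0.9009
Ibuprofen (100 ct) £10.96: over-the-counter medicine → 7.25% + 1.5% local = 8.75% → £0.959
Shoe repair £44.32: taxable services → 3.5% + 0% local = 3.5% → £1.5512
Winter coat £246.85: clothing and footwear → 6.75% + 2.75% local = 9.5% → £23.45075
Used textbook £54.56: printed books → 5.5% + 2.5% local = 8% → £4.3648
Haircut £23.05: taxable services → 3.5% + 0% local = 3.5% → £0.80675
Travel guide £14.22: printed books → 5.5% + 2.5% local = 8% → £1.1376
Scarf £15.23: clothing and footwear → 6.75% + 2.75% local = 9.5% → £1.44685
Poetry collection £16.23: printed books → 5.5% + 2.5% local = 8% → £1.2984
Photo printing (20 prints) £9.89: taxable services → 3.5% + 0% local = 3.5% → £0.34615
Unrounded tax sum = £38.0362 → £38.04

£38.04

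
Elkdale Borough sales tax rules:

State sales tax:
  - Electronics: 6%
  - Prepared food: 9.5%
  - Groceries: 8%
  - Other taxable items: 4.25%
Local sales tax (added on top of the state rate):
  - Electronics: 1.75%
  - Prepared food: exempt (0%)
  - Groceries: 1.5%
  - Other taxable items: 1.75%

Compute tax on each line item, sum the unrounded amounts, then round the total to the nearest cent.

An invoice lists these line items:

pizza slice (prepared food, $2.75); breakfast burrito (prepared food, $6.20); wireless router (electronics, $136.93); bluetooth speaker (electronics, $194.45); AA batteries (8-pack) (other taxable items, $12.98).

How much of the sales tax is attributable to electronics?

$25.68

Wireless router $136.93: electronics → 6% + 1.75% local = 7.75% → $10.612075
Bluetooth speaker $194.45: electronics → 6% + 1.75% local = 7.75% → $15.069875
Tax on electronics: unrounded sum = $25.68195 → $25.68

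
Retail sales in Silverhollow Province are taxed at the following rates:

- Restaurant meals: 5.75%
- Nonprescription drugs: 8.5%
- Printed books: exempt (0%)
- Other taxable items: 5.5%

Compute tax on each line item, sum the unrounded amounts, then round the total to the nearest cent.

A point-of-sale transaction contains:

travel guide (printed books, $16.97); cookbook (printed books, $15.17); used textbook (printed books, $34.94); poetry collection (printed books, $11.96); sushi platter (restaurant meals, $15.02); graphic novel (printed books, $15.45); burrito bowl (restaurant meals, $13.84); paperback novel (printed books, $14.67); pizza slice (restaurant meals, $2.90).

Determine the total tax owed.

Travel guide $16.97: printed books → 0% → $0.00
Cookbook $15.17: printed books → 0% → $0.00
Used textbook $34.94: printed books → 0% → $0.00
Poetry collection $11.96: printed books → 0% → $0.00
Sushi platter $15.02: restaurant meals → 5.75% → $0.86365
Graphic novel $15.45: printed books → 0% → $0.00
Burrito bowl $13.84: restaurant meals → 5.75% → $0.7958
Paperback novel $14.67: printed books → 0% → $0.00
Pizza slice $2.90: restaurant meals → 5.75% → $0.16675
Unrounded tax sum = $1.8262 → $1.83

$1.83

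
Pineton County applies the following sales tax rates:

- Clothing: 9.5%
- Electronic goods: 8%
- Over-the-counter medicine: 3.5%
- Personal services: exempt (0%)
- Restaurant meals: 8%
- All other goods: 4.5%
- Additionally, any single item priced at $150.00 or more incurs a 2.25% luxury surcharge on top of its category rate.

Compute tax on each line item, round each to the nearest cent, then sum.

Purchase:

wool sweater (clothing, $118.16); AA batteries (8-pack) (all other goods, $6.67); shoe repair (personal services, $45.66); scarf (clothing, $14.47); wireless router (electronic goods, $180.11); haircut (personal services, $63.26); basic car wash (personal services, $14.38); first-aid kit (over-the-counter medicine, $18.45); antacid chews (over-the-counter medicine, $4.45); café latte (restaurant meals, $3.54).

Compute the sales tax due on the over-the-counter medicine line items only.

First-aid kit $18.45: over-the-counter medicine → 3.5% → $0.65
Antacid chews $4.45: over-the-counter medicine → 3.5% → $0.16
Tax on over-the-counter medicine = $0.65 + $0.16 = $0.81

$0.81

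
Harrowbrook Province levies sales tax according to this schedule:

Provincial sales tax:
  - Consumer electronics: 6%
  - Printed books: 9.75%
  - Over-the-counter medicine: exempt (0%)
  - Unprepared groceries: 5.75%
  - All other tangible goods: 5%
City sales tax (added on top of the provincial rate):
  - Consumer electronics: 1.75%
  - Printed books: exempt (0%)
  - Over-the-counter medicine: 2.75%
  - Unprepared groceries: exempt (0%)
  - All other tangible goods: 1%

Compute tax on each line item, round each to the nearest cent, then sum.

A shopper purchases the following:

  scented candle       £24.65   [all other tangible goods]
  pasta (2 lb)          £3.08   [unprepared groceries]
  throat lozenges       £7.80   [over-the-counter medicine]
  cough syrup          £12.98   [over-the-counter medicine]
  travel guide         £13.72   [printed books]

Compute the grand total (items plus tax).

£65.80

Scented candle £24.65: all other tangible goods → 5% + 1% city = 6% → £1.48
Pasta (2 lb) £3.08: unprepared groceries → 5.75% + 0% city = 5.75% → £0.18
Throat lozenges £7.80: over-the-counter medicine → 0% + 2.75% city = 2.75% → £0.21
Cough syrup £12.98: over-the-counter medicine → 0% + 2.75% city = 2.75% → £0.36
Travel guide £13.72: printed books → 9.75% + 0% city = 9.75% → £1.34
Subtotal = £62.23; tax = £3.57; total due = £65.80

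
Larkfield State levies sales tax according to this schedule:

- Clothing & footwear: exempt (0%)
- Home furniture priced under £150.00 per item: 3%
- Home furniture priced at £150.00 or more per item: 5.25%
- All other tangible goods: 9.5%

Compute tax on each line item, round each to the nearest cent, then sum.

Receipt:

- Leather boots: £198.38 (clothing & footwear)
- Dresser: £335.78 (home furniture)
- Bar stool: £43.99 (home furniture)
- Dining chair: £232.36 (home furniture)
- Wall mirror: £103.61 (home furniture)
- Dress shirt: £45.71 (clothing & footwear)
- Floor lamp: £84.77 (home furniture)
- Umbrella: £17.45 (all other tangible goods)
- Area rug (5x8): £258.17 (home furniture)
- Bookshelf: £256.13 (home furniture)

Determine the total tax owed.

£65.46

Leather boots £198.38: clothing & footwear → 0% → £0.00
Dresser £335.78: home furniture, £150.00 or more → 5.25% → £17.63
Bar stool £43.99: home furniture, under £150.00 → 3% → £1.32
Dining chair £232.36: home furniture, £150.00 or more → 5.25% → £12.20
Wall mirror £103.61: home furniture, under £150.00 → 3% → £3.11
Dress shirt £45.71: clothing & footwear → 0% → £0.00
Floor lamp £84.77: home furniture, under £150.00 → 3% → £2.54
Umbrella £17.45: all other tangible goods → 9.5% → £1.66
Area rug (5x8) £258.17: home furniture, £150.00 or more → 5.25% → £13.55
Bookshelf £256.13: home furniture, £150.00 or more → 5.25% → £13.45
Total tax = £17.63 + £1.32 + £12.20 + £3.11 + £2.54 + £1.66 + £13.55 + £13.45 = £65.46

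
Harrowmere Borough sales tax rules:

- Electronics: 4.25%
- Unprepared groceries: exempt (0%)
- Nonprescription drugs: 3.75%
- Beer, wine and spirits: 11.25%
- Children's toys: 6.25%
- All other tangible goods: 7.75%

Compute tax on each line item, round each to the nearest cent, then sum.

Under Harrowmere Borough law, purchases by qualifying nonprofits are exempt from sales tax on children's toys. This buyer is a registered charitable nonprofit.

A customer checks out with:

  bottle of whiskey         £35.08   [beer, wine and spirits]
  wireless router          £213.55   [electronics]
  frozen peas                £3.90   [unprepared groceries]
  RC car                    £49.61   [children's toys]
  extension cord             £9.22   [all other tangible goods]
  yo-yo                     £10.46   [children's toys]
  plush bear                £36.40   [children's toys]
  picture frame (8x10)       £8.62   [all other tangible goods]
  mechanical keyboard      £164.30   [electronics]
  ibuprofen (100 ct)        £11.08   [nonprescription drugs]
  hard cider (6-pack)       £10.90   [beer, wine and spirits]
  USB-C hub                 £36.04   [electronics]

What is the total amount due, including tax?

Bottle of whiskey £35.08: beer, wine and spirits → 11.25% → £3.95
Wireless router £213.55: electronics → 4.25% → £9.08
Frozen peas £3.90: unprepared groceries → 0% → £0.00
RC car £49.61: children's toys, buyer-exempt → 0% → £0.00
Extension cord £9.22: all other tangible goods → 7.75% → £0.71
Yo-yo £10.46: children's toys, buyer-exempt → 0% → £0.00
Plush bear £36.40: children's toys, buyer-exempt → 0% → £0.00
Picture frame (8x10) £8.62: all other tangible goods → 7.75% → £0.67
Mechanical keyboard £164.30: electronics → 4.25% → £6.98
Ibuprofen (100 ct) £11.08: nonprescription drugs → 3.75% → £0.42
Hard cider (6-pack) £10.90: beer, wine and spirits → 11.25% → £1.23
USB-C hub £36.04: electronics → 4.25% → £1.53
Subtotal = £589.16; tax = £24.57; total due = £613.73

£613.73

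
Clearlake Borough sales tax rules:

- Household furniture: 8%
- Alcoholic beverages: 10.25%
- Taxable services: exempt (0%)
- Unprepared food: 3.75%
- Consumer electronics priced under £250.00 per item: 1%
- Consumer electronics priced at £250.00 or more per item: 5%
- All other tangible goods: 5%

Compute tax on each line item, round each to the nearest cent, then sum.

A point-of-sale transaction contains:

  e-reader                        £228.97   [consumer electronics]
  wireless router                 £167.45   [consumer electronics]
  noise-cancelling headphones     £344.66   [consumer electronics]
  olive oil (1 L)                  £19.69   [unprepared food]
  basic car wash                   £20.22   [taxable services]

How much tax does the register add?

£21.93

E-reader £228.97: consumer electronics, under £250.00 → 1% → £2.29
Wireless router £167.45: consumer electronics, under £250.00 → 1% → £1.67
Noise-cancelling headphones £344.66: consumer electronics, £250.00 or more → 5% → £17.23
Olive oil (1 L) £19.69: unprepared food → 3.75% → £0.74
Basic car wash £20.22: taxable services → 0% → £0.00
Total tax = £2.29 + £1.67 + £17.23 + £0.74 = £21.93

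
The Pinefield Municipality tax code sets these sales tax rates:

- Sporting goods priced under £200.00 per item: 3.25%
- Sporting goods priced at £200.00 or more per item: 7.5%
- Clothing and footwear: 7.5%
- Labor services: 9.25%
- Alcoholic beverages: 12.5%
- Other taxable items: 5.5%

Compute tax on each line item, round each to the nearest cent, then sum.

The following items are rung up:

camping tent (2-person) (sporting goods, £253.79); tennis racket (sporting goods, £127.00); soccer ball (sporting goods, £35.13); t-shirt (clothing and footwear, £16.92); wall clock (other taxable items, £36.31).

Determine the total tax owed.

Camping tent (2-person) £253.79: sporting goods, £200.00 or more → 7.5% → £19.03
Tennis racket £127.00: sporting goods, under £200.00 → 3.25% → £4.13
Soccer ball £35.13: sporting goods, under £200.00 → 3.25% → £1.14
T-shirt £16.92: clothing and footwear → 7.5% → £1.27
Wall clock £36.31: other taxable items → 5.5% → £2.00
Total tax = £19.03 + £4.13 + £1.14 + £1.27 + £2.00 = £27.57

£27.57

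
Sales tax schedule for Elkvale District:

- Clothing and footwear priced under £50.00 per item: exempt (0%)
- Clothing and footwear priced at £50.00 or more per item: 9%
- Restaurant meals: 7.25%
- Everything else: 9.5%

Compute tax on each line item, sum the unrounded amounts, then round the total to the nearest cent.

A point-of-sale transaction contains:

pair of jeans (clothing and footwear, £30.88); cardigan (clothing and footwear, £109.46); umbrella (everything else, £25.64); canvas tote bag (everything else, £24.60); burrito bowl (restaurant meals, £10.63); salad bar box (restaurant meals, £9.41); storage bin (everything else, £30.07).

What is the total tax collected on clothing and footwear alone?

Pair of jeans £30.88: clothing and footwear, under £50.00 → 0% → £0.00
Cardigan £109.46: clothing and footwear, £50.00 or more → 9% → £9.8514
Tax on clothing and footwear: unrounded sum = £9.8514 → £9.85

£9.85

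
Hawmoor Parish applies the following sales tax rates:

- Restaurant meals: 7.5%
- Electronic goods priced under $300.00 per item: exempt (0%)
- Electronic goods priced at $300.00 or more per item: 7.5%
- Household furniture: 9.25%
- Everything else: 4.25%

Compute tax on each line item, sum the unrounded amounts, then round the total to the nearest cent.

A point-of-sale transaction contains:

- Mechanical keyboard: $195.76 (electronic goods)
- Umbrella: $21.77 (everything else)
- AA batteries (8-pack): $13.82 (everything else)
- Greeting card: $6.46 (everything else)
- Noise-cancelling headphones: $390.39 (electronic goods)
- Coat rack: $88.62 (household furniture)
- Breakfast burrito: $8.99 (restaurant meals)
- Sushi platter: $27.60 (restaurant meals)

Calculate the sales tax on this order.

$42.01

Mechanical keyboard $195.76: electronic goods, under $300.00 → 0% → $0.00
Umbrella $21.77: everything else → 4.25% → $0.925225
AA batteries (8-pack) $13.82: everything else → 4.25% → $0.58735
Greeting card $6.46: everything else → 4.25% → $0.27455
Noise-cancelling headphones $390.39: electronic goods, $300.00 or more → 7.5% → $29.27925
Coat rack $88.62: household furniture → 9.25% → $8.19735
Breakfast burrito $8.99: restaurant meals → 7.5% → $0.67425
Sushi platter $27.60: restaurant meals → 7.5% → $2.07
Unrounded tax sum = $42.007975 → $42.01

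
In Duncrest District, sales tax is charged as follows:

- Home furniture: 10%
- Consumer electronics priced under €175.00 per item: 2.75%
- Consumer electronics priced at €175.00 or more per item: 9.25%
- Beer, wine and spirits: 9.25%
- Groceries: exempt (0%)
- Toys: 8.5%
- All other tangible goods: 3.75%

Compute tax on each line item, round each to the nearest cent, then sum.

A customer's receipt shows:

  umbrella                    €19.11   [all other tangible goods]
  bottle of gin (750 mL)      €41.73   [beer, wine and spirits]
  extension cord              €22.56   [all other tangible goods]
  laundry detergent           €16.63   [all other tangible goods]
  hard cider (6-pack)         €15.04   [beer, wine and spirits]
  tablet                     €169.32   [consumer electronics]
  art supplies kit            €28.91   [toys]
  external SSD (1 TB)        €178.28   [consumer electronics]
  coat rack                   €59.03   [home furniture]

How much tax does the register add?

Umbrella €19.11: all other tangible goods → 3.75% → €0.72
Bottle of gin (750 mL) €41.73: beer, wine and spirits → 9.25% → €3.86
Extension cord €22.56: all other tangible goods → 3.75% → €0.85
Laundry detergent €16.63: all other tangible goods → 3.75% → €0.62
Hard cider (6-pack) €15.04: beer, wine and spirits → 9.25% → €1.39
Tablet €169.32: consumer electronics, under €175.00 → 2.75% → €4.66
Art supplies kit €28.91: toys → 8.5% → €2.46
External SSD (1 TB) €178.28: consumer electronics, €175.00 or more → 9.25% → €16.49
Coat rack €59.03: home furniture → 10% → €5.90
Total tax = €0.72 + €3.86 + €0.85 + €0.62 + €1.39 + €4.66 + €2.46 + €16.49 + €5.90 = €36.95

€36.95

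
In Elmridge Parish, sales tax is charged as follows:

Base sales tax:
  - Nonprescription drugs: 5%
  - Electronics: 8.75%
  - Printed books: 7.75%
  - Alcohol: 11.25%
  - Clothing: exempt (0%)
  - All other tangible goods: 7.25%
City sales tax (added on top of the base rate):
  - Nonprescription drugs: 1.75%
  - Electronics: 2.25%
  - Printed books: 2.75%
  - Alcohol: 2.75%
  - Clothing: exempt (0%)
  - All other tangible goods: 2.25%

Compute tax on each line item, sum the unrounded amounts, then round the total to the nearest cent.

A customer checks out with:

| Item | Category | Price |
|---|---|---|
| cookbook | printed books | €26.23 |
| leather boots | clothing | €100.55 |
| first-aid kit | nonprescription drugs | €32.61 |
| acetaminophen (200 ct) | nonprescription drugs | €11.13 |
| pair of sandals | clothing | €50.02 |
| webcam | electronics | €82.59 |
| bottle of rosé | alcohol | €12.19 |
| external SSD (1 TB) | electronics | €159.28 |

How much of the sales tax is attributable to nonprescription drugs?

€2.95

First-aid kit €32.61: nonprescription drugs → 5% + 1.75% city = 6.75% → €2.201175
Acetaminophen (200 ct) €11.13: nonprescription drugs → 5% + 1.75% city = 6.75% → €0.751275
Tax on nonprescription drugs: unrounded sum = €2.95245 → €2.95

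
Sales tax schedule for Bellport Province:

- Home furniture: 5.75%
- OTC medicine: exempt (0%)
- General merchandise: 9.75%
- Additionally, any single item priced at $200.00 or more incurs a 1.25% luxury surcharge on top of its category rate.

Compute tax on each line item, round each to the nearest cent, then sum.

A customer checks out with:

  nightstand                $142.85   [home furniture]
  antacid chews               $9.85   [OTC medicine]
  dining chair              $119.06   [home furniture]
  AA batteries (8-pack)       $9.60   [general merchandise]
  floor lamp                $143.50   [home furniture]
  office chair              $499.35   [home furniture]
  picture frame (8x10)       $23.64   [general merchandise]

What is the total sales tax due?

Nightstand $142.85: home furniture → 5.75% → $8.21
Antacid chews $9.85: OTC medicine → 0% → $0.00
Dining chair $119.06: home furniture → 5.75% → $6.85
AA batteries (8-pack) $9.60: general merchandise → 9.75% → $0.94
Floor lamp $143.50: home furniture → 5.75% → $8.25
Office chair $499.35: home furniture → 5.75% + 1.25% surcharge = 7% → $34.95
Picture frame (8x10) $23.64: general merchandise → 9.75% → $2.30
Total tax = $8.21 + $6.85 + $0.94 + $8.25 + $34.95 + $2.30 = $61.50

$61.50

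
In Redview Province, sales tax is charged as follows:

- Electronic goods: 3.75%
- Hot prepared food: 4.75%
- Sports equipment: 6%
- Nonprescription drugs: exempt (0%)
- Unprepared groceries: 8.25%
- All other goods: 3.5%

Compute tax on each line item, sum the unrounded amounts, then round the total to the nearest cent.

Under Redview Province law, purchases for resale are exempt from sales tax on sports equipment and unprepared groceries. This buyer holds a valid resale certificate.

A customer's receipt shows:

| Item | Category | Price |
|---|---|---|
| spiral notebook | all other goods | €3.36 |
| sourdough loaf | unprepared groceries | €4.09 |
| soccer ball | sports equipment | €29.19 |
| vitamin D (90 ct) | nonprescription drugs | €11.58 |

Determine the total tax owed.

Spiral notebook €3.36: all other goods → 3.5% → €0.1176
Sourdough loaf €4.09: unprepared groceries, buyer-exempt → 0% → €0.00
Soccer ball €29.19: sports equipment, buyer-exempt → 0% → €0.00
Vitamin D (90 ct) €11.58: nonprescription drugs → 0% → €0.00
Unrounded tax sum = €0.1176 → €0.12

€0.12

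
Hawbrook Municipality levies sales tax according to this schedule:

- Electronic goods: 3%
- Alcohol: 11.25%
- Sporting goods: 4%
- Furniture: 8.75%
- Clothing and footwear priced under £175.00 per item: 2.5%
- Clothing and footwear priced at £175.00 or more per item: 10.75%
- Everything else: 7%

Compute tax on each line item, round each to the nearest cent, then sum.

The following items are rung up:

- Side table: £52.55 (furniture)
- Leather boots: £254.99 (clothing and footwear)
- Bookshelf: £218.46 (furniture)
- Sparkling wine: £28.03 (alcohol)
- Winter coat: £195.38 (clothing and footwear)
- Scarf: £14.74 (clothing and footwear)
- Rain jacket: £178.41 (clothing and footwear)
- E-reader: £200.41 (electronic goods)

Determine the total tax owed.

Side table £52.55: furniture → 8.75% → £4.60
Leather boots £254.99: clothing and footwear, £175.00 or more → 10.75% → £27.41
Bookshelf £218.46: furniture → 8.75% → £19.12
Sparkling wine £28.03: alcohol → 11.25% → £3.15
Winter coat £195.38: clothing and footwear, £175.00 or more → 10.75% → £21.00
Scarf £14.74: clothing and footwear, under £175.00 → 2.5% → £0.37
Rain jacket £178.41: clothing and footwear, £175.00 or more → 10.75% → £19.18
E-reader £200.41: electronic goods → 3% → £6.01
Total tax = £4.60 + £27.41 + £19.12 + £3.15 + £21.00 + £0.37 + £19.18 + £6.01 = £100.84

£100.84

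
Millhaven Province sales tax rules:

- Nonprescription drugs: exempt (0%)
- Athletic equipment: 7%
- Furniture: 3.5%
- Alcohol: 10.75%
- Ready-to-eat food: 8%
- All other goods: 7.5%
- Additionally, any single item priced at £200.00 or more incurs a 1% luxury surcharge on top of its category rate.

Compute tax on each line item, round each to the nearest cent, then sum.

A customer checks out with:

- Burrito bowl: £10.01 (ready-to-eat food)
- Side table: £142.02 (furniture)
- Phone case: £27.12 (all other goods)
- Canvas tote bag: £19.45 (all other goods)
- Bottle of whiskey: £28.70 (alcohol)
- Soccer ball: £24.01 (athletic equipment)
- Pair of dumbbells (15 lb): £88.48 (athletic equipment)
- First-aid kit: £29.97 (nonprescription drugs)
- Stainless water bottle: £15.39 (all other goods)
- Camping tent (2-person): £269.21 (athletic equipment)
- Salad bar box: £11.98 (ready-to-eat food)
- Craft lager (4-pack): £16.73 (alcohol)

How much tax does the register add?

£45.67

Burrito bowl £10.01: ready-to-eat food → 8% → £0.80
Side table £142.02: furniture → 3.5% → £4.97
Phone case £27.12: all other goods → 7.5% → £2.03
Canvas tote bag £19.45: all other goods → 7.5% → £1.46
Bottle of whiskey £28.70: alcohol → 10.75% → £3.09
Soccer ball £24.01: athletic equipment → 7% → £1.68
Pair of dumbbells (15 lb) £88.48: athletic equipment → 7% → £6.19
First-aid kit £29.97: nonprescription drugs → 0% → £0.00
Stainless water bottle £15.39: all other goods → 7.5% → £1.15
Camping tent (2-person) £269.21: athletic equipment → 7% + 1% surcharge = 8% → £21.54
Salad bar box £11.98: ready-to-eat food → 8% → £0.96
Craft lager (4-pack) £16.73: alcohol → 10.75% → £1.80
Total tax = £0.80 + £4.97 + £2.03 + £1.46 + £3.09 + £1.68 + £6.19 + £1.15 + £21.54 + £0.96 + £1.80 = £45.67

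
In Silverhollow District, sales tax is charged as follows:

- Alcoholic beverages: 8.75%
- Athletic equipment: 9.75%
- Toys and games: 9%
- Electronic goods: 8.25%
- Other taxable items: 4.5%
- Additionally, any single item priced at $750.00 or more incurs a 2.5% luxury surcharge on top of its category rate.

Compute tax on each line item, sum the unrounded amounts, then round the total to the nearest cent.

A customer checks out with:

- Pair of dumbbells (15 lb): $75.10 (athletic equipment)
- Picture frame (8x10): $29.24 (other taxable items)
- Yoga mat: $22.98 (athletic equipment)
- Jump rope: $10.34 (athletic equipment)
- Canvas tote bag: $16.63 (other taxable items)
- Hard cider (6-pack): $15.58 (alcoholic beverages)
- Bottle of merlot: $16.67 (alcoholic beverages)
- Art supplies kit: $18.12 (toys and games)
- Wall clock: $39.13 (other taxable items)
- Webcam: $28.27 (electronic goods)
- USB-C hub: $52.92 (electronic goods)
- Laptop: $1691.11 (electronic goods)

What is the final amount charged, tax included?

$2223.43

Pair of dumbbells (15 lb) $75.10: athletic equipment → 9.75% → $7.32225
Picture frame (8x10) $29.24: other taxable items → 4.5% → $1.3158
Yoga mat $22.98: athletic equipment → 9.75% → $2.24055
Jump rope $10.34: athletic equipment → 9.75% → $1.00815
Canvas tote bag $16.63: other taxable items → 4.5% → $0.74835
Hard cider (6-pack) $15.58: alcoholic beverages → 8.75% → $1.36325
Bottle of merlot $16.67: alcoholic beverages → 8.75% → $1.458625
Art supplies kit $18.12: toys and games → 9% → $1.6308
Wall clock $39.13: other taxable items → 4.5% → $1.76085
Webcam $28.27: electronic goods → 8.25% → $2.332275
USB-C hub $52.92: electronic goods → 8.25% → $4.3659
Laptop $1691.11: electronic goods → 8.25% + 2.5% surcharge = 10.75% → $181.794325
Subtotal = $2016.09; unrounded tax = $207.341125 → $207.34; total due = $2223.43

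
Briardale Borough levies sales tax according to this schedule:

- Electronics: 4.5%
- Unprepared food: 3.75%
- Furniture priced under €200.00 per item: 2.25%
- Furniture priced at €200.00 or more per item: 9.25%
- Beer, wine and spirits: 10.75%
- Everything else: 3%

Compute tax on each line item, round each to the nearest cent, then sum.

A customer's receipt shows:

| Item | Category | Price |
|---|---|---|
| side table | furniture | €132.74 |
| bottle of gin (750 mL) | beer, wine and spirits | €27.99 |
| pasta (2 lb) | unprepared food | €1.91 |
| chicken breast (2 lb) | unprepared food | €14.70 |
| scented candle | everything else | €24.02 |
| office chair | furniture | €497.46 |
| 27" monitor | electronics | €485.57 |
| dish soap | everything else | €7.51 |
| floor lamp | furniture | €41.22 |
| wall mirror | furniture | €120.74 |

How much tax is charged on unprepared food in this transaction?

Pasta (2 lb) €1.91: unprepared food → 3.75% → €0.07
Chicken breast (2 lb) €14.70: unprepared food → 3.75% → €0.55
Tax on unprepared food = €0.07 + €0.55 = €0.62

€0.62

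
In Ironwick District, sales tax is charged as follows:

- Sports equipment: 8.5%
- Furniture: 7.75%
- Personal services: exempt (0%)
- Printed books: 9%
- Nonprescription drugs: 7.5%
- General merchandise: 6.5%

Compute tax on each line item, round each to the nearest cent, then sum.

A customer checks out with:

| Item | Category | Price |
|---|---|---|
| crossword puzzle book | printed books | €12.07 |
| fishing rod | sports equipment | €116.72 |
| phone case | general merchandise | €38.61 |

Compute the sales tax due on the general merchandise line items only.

Phone case €38.61: general merchandise → 6.5% → €2.51
Tax on general merchandise = €2.51

€2.51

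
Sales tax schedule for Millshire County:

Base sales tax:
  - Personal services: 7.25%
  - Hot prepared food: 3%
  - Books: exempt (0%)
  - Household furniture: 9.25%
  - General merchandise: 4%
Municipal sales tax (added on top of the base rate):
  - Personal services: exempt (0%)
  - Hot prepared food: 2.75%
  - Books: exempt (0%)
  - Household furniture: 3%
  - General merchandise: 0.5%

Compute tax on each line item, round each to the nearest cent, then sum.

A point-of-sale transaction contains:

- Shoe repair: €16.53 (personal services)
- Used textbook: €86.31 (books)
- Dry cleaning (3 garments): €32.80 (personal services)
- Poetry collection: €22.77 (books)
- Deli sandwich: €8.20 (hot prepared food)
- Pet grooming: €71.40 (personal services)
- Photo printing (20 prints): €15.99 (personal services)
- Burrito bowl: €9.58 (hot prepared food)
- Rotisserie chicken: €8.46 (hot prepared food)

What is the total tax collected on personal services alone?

Shoe repair €16.53: personal services → 7.25% + 0% municipal = 7.25% → €1.20
Dry cleaning (3 garments) €32.80: personal services → 7.25% + 0% municipal = 7.25% → €2.38
Pet grooming €71.40: personal services → 7.25% + 0% municipal = 7.25% → €5.18
Photo printing (20 prints) €15.99: personal services → 7.25% + 0% municipal = 7.25% → €1.16
Tax on personal services = €1.20 + €2.38 + €5.18 + €1.16 = €9.92

€9.92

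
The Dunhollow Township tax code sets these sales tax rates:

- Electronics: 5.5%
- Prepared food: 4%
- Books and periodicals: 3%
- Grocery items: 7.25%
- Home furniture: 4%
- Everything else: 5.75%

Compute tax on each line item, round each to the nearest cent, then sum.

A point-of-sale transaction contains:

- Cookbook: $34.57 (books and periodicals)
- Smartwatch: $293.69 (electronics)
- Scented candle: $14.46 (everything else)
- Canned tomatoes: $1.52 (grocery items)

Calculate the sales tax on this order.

Cookbook $34.57: books and periodicals → 3% → $1.04
Smartwatch $293.69: electronics → 5.5% → $16.15
Scented candle $14.46: everything else → 5.75% → $0.83
Canned tomatoes $1.52: grocery items → 7.25% → $0.11
Total tax = $1.04 + $16.15 + $0.83 + $0.11 = $18.13

$18.13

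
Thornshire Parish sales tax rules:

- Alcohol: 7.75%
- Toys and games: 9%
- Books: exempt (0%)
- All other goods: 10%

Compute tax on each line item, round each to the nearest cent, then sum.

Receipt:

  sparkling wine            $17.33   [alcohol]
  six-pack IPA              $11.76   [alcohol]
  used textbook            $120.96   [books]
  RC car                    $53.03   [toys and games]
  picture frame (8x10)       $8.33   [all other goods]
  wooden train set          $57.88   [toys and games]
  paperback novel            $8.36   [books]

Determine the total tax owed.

$13.06

Sparkling wine $17.33: alcohol → 7.75% → $1.34
Six-pack IPA $11.76: alcohol → 7.75% → $0.91
Used textbook $120.96: books → 0% → $0.00
RC car $53.03: toys and games → 9% → $4.77
Picture frame (8x10) $8.33: all other goods → 10% → $0.83
Wooden train set $57.88: toys and games → 9% → $5.21
Paperback novel $8.36: books → 0% → $0.00
Total tax = $1.34 + $0.91 + $4.77 + $0.83 + $5.21 = $13.06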